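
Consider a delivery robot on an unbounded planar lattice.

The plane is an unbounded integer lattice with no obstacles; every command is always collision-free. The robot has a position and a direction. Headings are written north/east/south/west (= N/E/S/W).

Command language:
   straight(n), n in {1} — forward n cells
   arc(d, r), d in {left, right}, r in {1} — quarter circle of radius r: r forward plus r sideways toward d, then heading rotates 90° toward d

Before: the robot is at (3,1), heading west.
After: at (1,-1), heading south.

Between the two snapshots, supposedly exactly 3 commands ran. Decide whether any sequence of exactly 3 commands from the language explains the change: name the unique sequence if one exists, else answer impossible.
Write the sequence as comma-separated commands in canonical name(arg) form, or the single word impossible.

straight(1), arc(left, 1), straight(1)

key: cell and facing (now S) both changed — the 3 commands mix motion and turning
t0: at (3,1), heading west
[1] after straight(1): at (2,1), heading west
[2] after arc(left, 1): at (1,0), heading south
[3] after straight(1): at (1,-1), heading south
all 27 alternatives checked — unique.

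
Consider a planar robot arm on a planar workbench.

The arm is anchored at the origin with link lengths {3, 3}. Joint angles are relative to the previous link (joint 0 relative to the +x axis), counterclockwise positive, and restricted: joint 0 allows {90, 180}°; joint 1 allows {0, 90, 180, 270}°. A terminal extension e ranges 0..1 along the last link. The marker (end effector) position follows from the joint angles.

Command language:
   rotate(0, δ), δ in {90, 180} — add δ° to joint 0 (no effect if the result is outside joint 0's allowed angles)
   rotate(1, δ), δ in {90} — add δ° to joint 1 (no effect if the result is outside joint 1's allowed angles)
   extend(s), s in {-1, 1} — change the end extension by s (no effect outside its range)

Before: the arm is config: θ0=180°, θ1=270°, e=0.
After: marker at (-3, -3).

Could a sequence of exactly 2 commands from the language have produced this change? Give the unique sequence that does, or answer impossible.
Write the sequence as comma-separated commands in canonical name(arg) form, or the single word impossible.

rotate(1, 90), rotate(1, 90)

from: config: θ0=180°, θ1=270°, e=0
step 1 (rotate(1, 90)): config: θ0=180°, θ1=0°, e=0
step 2 (rotate(1, 90)): config: θ0=180°, θ1=90°, e=0
no rival 2-sequence matches.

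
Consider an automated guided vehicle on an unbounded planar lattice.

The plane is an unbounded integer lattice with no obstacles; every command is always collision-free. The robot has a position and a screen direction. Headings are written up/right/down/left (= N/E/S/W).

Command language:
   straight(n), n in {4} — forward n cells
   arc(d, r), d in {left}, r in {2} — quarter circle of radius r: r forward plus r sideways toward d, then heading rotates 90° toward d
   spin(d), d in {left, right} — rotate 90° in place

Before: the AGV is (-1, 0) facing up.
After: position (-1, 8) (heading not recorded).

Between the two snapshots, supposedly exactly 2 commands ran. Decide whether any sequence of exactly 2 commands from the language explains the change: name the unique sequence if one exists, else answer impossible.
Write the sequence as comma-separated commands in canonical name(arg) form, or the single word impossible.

straight(4), straight(4)

initial: (-1, 0) facing up
1. straight(4) → (-1, 4) facing up
2. straight(4) → (-1, 8) facing up
all 16 alternatives checked — unique.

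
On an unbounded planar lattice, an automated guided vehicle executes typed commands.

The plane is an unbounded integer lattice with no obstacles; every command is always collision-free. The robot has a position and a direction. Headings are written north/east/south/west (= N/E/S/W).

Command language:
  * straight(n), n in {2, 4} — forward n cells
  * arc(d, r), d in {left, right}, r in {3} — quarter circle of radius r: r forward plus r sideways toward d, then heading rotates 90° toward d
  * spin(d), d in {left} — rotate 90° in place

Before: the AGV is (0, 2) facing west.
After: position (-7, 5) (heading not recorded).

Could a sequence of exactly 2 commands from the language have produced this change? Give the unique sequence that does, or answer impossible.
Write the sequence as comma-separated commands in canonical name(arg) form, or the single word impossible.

straight(4), arc(right, 3)

key: running arc(right, 3) before straight(4) would end elsewhere — order is forced
t0: (0, 2) facing west
[1] after straight(4): (-4, 2) facing west
[2] after arc(right, 3): (-7, 5) facing north
no other 2-command option fits: unique.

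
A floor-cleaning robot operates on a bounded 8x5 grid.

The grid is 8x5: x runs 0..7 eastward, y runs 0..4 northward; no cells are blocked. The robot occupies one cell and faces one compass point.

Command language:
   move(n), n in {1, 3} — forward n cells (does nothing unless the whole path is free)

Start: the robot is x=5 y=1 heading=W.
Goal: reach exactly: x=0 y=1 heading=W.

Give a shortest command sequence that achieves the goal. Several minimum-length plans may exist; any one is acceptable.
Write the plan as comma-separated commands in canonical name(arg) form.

initial: x=5 y=1 heading=W
1. move(1) → x=4 y=1 heading=W
2. move(1) → x=3 y=1 heading=W
3. move(3) → x=0 y=1 heading=W
no 2-step plan works, so 3 is optimal.

move(1), move(1), move(3)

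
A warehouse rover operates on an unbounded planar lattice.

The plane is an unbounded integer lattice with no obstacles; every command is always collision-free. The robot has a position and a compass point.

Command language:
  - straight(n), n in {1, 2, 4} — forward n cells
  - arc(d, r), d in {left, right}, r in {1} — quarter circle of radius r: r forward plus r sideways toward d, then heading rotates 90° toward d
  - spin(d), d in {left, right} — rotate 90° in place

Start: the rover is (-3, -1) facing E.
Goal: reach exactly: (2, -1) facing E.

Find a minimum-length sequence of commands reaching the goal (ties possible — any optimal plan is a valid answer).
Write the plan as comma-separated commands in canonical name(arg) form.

start: (-3, -1) facing E
1. straight(4) → (1, -1) facing E
2. straight(1) → (2, -1) facing E
shorter routes all fall short; 2 is best.

straight(4), straight(1)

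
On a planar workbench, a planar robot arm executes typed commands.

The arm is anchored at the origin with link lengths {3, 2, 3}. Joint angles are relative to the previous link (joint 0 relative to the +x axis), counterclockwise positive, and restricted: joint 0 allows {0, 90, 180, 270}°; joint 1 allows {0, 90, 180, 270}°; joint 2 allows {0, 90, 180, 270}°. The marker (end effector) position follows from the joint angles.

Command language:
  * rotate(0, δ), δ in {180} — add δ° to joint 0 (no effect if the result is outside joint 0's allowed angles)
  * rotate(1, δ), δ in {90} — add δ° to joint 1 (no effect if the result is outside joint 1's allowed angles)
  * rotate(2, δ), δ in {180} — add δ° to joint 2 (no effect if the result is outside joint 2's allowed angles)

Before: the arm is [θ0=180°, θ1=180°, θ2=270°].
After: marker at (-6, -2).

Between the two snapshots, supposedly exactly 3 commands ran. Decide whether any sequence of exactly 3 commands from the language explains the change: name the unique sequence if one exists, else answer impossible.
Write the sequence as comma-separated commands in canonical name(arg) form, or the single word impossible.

begin: [θ0=180°, θ1=180°, θ2=270°]
1. rotate(1, 90) → [θ0=180°, θ1=270°, θ2=270°]
2. rotate(1, 90) → [θ0=180°, θ1=0°, θ2=270°]
3. rotate(1, 90) → [θ0=180°, θ1=90°, θ2=270°]
no other 3-command option fits: unique.

rotate(1, 90), rotate(1, 90), rotate(1, 90)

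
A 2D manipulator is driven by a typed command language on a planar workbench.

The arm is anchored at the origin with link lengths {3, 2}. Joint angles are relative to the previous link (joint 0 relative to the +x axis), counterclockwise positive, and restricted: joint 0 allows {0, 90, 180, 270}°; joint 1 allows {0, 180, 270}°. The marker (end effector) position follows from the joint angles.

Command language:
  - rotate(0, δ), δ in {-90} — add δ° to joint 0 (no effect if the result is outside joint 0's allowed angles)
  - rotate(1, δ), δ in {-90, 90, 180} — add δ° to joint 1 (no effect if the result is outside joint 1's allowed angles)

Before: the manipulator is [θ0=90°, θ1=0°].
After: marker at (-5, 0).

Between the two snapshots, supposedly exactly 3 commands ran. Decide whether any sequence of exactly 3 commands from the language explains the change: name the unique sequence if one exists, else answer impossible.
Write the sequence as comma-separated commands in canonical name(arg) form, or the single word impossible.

start: [θ0=90°, θ1=0°]
t=1 rotate(0, -90) ⇒ [θ0=0°, θ1=0°]
t=2 rotate(0, -90) ⇒ [θ0=270°, θ1=0°]
t=3 rotate(0, -90) ⇒ [θ0=180°, θ1=0°]
uniquely the one of 64 3-step routes that fits.

rotate(0, -90), rotate(0, -90), rotate(0, -90)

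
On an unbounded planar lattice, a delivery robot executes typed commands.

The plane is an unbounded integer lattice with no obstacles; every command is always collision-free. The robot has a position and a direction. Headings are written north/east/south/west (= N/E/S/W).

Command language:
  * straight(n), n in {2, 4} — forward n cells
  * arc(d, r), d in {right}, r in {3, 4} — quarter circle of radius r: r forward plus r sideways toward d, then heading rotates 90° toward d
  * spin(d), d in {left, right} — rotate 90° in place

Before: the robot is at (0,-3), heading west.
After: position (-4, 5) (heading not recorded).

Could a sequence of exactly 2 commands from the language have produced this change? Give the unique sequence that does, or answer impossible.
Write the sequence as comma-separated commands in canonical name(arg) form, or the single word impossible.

key: order matters: swapping arc(right, 4) and straight(4) lands elsewhere
begin: at (0,-3), heading west
step 1 (arc(right, 4)): at (-4,1), heading north
step 2 (straight(4)): at (-4,5), heading north
uniquely the one of 36 2-step routes that fits.

arc(right, 4), straight(4)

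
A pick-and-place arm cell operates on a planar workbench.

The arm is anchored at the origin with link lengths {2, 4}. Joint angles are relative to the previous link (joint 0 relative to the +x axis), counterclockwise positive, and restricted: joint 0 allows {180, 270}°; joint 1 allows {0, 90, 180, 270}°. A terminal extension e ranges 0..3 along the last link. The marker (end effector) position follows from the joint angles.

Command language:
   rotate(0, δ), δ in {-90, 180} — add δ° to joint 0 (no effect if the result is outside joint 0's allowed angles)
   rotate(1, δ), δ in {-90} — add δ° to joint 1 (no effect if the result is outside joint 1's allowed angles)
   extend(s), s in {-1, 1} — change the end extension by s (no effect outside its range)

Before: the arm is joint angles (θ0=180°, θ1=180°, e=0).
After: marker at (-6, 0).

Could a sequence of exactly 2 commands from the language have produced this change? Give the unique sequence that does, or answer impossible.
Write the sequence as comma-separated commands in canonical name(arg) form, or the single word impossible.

begin: joint angles (θ0=180°, θ1=180°, e=0)
1. rotate(1, -90) → joint angles (θ0=180°, θ1=90°, e=0)
2. rotate(1, -90) → joint angles (θ0=180°, θ1=0°, e=0)
no other 2-command option fits: unique.

rotate(1, -90), rotate(1, -90)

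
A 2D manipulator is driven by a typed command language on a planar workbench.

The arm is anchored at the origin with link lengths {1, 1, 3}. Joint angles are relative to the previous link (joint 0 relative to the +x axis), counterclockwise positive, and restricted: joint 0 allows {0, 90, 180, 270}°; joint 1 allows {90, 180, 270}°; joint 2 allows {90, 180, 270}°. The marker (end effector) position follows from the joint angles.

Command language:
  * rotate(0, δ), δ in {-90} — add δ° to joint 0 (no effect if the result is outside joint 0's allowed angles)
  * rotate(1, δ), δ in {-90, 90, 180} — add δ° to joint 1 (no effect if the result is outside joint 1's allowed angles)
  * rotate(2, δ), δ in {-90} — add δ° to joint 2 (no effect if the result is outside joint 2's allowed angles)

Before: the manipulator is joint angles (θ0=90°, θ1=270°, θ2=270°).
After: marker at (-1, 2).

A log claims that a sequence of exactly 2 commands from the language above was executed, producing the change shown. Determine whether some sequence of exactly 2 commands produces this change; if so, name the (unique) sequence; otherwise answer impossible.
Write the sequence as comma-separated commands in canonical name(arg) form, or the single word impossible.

rotate(0, -90), rotate(0, -90)

start: joint angles (θ0=90°, θ1=270°, θ2=270°)
[1] after rotate(0, -90): joint angles (θ0=0°, θ1=270°, θ2=270°)
[2] after rotate(0, -90): joint angles (θ0=270°, θ1=270°, θ2=270°)
no other 2-command option fits: unique.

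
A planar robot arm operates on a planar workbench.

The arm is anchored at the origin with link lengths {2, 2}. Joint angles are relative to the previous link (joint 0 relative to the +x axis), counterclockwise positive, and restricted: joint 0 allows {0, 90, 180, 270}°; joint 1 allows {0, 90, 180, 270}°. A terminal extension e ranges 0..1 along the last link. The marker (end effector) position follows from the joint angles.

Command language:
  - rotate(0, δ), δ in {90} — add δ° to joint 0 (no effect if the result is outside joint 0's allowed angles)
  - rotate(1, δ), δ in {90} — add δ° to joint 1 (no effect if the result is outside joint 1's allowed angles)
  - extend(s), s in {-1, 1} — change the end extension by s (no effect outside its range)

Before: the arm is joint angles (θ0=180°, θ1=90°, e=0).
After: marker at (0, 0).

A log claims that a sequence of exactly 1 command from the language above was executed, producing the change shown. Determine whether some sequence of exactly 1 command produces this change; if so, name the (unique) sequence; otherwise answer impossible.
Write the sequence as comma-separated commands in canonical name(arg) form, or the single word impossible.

initial: joint angles (θ0=180°, θ1=90°, e=0)
[1] after rotate(1, 90): joint angles (θ0=180°, θ1=180°, e=0)
all 4 alternatives checked — unique.

rotate(1, 90)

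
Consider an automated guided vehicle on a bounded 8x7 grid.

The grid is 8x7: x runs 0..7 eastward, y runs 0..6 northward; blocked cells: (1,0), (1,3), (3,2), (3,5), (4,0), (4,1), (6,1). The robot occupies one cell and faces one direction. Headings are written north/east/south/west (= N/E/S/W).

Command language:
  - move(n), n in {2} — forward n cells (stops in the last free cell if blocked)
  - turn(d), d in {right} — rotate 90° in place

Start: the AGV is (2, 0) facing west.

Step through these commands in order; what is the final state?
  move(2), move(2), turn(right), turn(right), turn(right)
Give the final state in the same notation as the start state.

t0: (2, 0) facing west
t=1 move(2) ⇒ (2, 0) facing west
t=2 move(2) ⇒ (2, 0) facing west
t=3 turn(right) ⇒ (2, 0) facing north
t=4 turn(right) ⇒ (2, 0) facing east
t=5 turn(right) ⇒ (2, 0) facing south

(2, 0) facing south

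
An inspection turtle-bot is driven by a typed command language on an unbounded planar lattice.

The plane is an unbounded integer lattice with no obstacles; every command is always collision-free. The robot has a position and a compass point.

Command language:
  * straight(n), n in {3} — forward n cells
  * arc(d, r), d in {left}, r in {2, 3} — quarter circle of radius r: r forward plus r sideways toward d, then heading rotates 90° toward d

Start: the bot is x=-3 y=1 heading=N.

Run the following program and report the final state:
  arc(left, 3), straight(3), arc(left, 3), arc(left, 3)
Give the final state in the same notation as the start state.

x=-9 y=-2 heading=E

begin: x=-3 y=1 heading=N
[1] after arc(left, 3): x=-6 y=4 heading=W
[2] after straight(3): x=-9 y=4 heading=W
[3] after arc(left, 3): x=-12 y=1 heading=S
[4] after arc(left, 3): x=-9 y=-2 heading=E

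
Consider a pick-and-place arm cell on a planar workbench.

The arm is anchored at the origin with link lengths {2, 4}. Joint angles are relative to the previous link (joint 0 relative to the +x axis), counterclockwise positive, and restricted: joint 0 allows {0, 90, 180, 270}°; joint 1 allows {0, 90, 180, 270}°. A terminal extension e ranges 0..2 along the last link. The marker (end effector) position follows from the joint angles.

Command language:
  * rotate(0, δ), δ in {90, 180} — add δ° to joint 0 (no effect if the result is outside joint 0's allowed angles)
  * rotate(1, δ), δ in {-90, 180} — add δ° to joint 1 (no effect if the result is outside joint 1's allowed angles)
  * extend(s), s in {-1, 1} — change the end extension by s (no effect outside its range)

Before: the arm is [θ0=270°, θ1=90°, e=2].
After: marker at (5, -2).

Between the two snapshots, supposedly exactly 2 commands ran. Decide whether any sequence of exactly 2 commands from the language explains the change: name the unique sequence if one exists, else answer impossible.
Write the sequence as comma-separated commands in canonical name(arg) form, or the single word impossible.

key: running extend(-1) before extend(1) would end elsewhere — order is forced
from: [θ0=270°, θ1=90°, e=2]
[1] after extend(1): [θ0=270°, θ1=90°, e=2]
[2] after extend(-1): [θ0=270°, θ1=90°, e=1]
no other 2-command option fits: unique.

extend(1), extend(-1)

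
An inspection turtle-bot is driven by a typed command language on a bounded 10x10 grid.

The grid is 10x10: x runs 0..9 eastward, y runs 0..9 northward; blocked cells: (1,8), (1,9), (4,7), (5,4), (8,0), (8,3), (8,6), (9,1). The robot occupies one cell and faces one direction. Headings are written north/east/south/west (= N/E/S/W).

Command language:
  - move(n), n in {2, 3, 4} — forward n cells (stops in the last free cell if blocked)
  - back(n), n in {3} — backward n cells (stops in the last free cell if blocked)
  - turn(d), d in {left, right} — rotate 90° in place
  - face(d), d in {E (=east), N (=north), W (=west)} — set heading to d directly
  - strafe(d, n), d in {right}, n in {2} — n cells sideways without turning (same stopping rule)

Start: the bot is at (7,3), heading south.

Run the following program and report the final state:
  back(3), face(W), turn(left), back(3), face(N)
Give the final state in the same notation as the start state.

from: at (7,3), heading south
[1] after back(3): at (7,6), heading south
[2] after face(W): at (7,6), heading west
[3] after turn(left): at (7,6), heading south
[4] after back(3): at (7,9), heading south
[5] after face(N): at (7,9), heading north

at (7,9), heading north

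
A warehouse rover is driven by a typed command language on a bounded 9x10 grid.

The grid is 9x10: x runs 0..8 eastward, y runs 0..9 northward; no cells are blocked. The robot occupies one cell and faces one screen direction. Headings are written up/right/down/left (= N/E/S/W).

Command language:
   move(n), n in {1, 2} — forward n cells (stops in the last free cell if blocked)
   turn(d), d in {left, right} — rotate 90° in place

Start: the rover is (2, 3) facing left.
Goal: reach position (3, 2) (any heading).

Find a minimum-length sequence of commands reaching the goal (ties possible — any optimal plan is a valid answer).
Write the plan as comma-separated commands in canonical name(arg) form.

turn(left), move(1), turn(left), move(1)

begin: (2, 3) facing left
step 1 (turn(left)): (2, 3) facing down
step 2 (move(1)): (2, 2) facing down
step 3 (turn(left)): (2, 2) facing right
step 4 (move(1)): (3, 2) facing right
shorter routes all fall short; 4 is best.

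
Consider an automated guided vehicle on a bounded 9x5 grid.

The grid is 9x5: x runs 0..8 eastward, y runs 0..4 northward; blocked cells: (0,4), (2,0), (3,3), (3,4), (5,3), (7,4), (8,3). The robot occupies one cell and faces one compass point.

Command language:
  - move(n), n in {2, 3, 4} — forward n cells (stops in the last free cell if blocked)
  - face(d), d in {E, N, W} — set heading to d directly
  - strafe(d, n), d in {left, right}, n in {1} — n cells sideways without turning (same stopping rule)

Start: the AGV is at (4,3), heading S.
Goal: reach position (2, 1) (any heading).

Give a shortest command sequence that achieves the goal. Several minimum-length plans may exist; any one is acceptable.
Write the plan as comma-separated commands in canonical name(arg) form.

move(2), strafe(right, 1), strafe(right, 1)

t0: at (4,3), heading S
step 1 (move(2)): at (4,1), heading S
step 2 (strafe(right, 1)): at (3,1), heading S
step 3 (strafe(right, 1)): at (2,1), heading S
minimal: 3 command(s), checked below 3.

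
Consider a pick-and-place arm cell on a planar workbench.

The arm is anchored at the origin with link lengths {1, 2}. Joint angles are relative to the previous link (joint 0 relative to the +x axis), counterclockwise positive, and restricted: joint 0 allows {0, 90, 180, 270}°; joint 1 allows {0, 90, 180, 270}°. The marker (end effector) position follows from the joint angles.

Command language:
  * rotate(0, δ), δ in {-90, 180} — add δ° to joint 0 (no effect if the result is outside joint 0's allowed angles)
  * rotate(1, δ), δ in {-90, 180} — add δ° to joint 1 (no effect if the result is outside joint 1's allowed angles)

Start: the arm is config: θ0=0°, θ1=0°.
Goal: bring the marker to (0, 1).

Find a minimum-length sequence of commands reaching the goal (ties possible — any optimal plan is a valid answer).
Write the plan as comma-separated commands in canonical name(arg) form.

rotate(1, 180), rotate(0, -90)

t0: config: θ0=0°, θ1=0°
[1] after rotate(1, 180): config: θ0=0°, θ1=180°
[2] after rotate(0, -90): config: θ0=270°, θ1=180°
minimal: 2 command(s), checked below 2.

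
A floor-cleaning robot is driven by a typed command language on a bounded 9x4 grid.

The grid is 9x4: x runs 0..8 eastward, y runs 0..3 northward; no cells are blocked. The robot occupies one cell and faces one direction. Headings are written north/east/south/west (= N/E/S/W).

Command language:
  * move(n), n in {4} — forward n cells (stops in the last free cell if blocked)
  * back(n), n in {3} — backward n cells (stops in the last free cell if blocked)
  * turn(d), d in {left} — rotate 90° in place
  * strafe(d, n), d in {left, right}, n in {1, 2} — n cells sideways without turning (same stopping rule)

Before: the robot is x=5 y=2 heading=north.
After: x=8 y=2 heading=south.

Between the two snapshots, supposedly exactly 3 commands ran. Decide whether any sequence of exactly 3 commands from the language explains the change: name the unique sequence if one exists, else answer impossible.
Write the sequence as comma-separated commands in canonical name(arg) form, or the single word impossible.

turn(left), back(3), turn(left)

key: cell and facing (now S) both changed — the 3 commands mix motion and turning
from: x=5 y=2 heading=north
t=1 turn(left) ⇒ x=5 y=2 heading=west
t=2 back(3) ⇒ x=8 y=2 heading=west
t=3 turn(left) ⇒ x=8 y=2 heading=south
no rival 3-sequence matches.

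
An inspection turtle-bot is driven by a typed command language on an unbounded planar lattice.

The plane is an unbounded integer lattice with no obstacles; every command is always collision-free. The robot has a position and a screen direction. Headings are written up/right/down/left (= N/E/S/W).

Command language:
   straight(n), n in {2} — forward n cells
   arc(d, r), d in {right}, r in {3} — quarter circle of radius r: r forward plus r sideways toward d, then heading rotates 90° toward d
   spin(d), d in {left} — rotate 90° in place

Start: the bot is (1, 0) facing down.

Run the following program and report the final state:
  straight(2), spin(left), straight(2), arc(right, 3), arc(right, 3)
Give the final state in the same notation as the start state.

t0: (1, 0) facing down
step 1 (straight(2)): (1, -2) facing down
step 2 (spin(left)): (1, -2) facing right
step 3 (straight(2)): (3, -2) facing right
step 4 (arc(right, 3)): (6, -5) facing down
step 5 (arc(right, 3)): (3, -8) facing left

(3, -8) facing left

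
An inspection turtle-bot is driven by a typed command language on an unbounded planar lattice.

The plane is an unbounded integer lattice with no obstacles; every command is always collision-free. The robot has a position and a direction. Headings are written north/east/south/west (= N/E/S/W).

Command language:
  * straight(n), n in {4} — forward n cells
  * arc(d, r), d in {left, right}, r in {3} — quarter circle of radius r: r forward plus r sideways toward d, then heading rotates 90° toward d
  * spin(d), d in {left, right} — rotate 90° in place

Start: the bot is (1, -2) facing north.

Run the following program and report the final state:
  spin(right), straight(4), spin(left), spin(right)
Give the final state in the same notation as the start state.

t0: (1, -2) facing north
step 1 (spin(right)): (1, -2) facing east
step 2 (straight(4)): (5, -2) facing east
step 3 (spin(left)): (5, -2) facing north
step 4 (spin(right)): (5, -2) facing east

(5, -2) facing east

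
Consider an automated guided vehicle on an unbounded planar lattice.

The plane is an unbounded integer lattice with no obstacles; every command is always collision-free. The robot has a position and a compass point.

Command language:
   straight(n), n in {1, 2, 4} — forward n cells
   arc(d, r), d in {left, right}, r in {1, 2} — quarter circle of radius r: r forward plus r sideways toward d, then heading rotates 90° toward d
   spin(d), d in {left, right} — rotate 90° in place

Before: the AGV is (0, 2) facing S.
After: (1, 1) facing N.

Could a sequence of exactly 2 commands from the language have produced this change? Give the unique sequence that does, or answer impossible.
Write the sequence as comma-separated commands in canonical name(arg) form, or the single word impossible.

key: order matters: swapping arc(left, 1) and spin(left) lands elsewhere
t0: (0, 2) facing S
[1] after arc(left, 1): (1, 1) facing E
[2] after spin(left): (1, 1) facing N
all 81 alternatives checked — unique.

arc(left, 1), spin(left)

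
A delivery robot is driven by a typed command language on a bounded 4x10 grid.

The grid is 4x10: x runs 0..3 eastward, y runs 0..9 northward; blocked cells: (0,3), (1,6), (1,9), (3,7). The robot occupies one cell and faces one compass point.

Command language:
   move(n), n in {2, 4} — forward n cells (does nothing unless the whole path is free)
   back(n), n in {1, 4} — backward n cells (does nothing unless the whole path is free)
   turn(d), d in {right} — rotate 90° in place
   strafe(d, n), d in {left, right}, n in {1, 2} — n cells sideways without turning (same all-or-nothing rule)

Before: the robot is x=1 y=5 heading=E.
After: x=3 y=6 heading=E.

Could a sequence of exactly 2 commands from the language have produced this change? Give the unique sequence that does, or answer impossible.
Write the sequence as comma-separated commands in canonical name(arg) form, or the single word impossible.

key: order matters: swapping move(2) and strafe(left, 1) lands elsewhere
begin: x=1 y=5 heading=E
step 1 (move(2)): x=3 y=5 heading=E
step 2 (strafe(left, 1)): x=3 y=6 heading=E
all 81 alternatives checked — unique.

move(2), strafe(left, 1)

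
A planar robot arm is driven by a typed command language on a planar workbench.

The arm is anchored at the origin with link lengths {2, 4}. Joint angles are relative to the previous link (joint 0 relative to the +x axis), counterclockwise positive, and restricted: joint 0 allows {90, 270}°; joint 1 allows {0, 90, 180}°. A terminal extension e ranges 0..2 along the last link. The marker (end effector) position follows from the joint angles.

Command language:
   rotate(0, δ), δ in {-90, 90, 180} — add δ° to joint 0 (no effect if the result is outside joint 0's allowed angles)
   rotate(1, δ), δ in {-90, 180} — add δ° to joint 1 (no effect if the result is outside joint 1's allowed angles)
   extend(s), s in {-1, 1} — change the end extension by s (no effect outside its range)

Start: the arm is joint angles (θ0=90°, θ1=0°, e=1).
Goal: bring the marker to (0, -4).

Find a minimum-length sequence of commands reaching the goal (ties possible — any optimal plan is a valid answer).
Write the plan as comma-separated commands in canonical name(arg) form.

initial: joint angles (θ0=90°, θ1=0°, e=1)
t=1 rotate(1, 180) ⇒ joint angles (θ0=90°, θ1=180°, e=1)
t=2 extend(1) ⇒ joint angles (θ0=90°, θ1=180°, e=2)
no 1-step plan works, so 2 is optimal.

rotate(1, 180), extend(1)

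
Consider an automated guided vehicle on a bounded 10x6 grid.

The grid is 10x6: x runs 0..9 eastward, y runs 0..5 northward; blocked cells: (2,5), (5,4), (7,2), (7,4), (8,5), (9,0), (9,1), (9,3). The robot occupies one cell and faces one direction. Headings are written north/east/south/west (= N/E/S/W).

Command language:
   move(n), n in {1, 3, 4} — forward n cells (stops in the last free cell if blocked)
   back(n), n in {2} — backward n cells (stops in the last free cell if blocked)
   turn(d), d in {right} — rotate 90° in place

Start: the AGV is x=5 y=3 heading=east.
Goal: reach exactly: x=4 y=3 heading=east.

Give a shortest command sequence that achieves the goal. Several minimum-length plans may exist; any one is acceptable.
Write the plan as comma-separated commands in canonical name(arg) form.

back(2), move(1)

t0: x=5 y=3 heading=east
1. back(2) → x=3 y=3 heading=east
2. move(1) → x=4 y=3 heading=east
no 1-step plan works, so 2 is optimal.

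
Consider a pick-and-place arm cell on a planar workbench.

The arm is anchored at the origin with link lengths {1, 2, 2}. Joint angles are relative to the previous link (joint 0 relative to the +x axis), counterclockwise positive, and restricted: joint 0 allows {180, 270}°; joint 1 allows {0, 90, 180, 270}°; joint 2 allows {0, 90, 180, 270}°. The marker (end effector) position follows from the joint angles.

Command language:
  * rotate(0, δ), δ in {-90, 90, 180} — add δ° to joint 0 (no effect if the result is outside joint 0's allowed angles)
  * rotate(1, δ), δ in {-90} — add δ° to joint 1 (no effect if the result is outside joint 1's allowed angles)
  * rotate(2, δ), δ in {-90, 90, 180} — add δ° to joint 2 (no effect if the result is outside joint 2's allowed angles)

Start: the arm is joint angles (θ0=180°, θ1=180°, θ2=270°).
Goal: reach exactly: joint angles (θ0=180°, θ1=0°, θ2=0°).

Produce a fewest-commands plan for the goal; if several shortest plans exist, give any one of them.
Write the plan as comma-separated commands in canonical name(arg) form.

rotate(1, -90), rotate(1, -90), rotate(2, 90)

from: joint angles (θ0=180°, θ1=180°, θ2=270°)
t=1 rotate(1, -90) ⇒ joint angles (θ0=180°, θ1=90°, θ2=270°)
t=2 rotate(1, -90) ⇒ joint angles (θ0=180°, θ1=0°, θ2=270°)
t=3 rotate(2, 90) ⇒ joint angles (θ0=180°, θ1=0°, θ2=0°)
nothing shorter than 3 reaches the goal.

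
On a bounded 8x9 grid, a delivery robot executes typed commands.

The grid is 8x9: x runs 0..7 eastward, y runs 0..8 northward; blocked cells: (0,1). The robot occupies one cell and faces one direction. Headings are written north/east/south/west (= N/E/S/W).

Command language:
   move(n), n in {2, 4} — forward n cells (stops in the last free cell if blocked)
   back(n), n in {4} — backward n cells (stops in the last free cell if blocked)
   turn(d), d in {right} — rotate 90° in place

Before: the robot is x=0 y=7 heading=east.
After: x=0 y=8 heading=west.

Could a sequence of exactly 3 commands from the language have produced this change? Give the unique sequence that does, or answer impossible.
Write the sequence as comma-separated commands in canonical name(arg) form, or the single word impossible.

turn(right), back(4), turn(right)

key: position moved to (0,8) AND the heading swung to W — translation plus rotation needed
begin: x=0 y=7 heading=east
step 1 (turn(right)): x=0 y=7 heading=south
step 2 (back(4)): x=0 y=8 heading=south
step 3 (turn(right)): x=0 y=8 heading=west
all 64 alternatives checked — unique.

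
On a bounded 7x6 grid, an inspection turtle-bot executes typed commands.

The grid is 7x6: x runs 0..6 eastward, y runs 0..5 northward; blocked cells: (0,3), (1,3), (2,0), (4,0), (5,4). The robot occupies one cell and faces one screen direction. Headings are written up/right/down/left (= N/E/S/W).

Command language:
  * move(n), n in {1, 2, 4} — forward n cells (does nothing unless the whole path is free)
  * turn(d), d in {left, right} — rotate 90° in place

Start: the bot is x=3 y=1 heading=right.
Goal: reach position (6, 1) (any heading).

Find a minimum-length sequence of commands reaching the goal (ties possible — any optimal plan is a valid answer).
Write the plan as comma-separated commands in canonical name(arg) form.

move(1), move(2)

t0: x=3 y=1 heading=right
step 1 (move(1)): x=4 y=1 heading=right
step 2 (move(2)): x=6 y=1 heading=right
no 1-step plan works, so 2 is optimal.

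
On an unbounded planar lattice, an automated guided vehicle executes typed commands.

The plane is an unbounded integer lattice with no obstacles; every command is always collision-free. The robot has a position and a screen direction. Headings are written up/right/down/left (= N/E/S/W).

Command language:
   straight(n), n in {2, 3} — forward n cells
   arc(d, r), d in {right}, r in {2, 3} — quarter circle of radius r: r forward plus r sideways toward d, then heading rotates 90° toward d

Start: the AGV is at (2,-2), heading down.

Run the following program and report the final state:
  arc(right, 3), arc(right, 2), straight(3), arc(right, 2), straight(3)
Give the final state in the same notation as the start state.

begin: at (2,-2), heading down
t=1 arc(right, 3) ⇒ at (-1,-5), heading left
t=2 arc(right, 2) ⇒ at (-3,-3), heading up
t=3 straight(3) ⇒ at (-3,0), heading up
t=4 arc(right, 2) ⇒ at (-1,2), heading right
t=5 straight(3) ⇒ at (2,2), heading right

at (2,2), heading right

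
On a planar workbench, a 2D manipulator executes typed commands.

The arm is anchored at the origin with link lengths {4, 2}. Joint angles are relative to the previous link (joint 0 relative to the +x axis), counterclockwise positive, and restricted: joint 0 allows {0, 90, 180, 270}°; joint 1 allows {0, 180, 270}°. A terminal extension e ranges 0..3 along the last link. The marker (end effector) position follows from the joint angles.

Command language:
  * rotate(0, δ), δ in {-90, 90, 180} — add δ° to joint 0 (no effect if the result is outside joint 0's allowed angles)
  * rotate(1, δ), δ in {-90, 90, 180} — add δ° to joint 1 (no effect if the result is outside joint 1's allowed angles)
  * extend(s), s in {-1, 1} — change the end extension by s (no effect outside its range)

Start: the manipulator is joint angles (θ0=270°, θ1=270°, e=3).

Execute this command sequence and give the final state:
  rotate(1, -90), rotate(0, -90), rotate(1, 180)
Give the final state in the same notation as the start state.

joint angles (θ0=180°, θ1=0°, e=3)

from: joint angles (θ0=270°, θ1=270°, e=3)
t=1 rotate(1, -90) ⇒ joint angles (θ0=270°, θ1=180°, e=3)
t=2 rotate(0, -90) ⇒ joint angles (θ0=180°, θ1=180°, e=3)
t=3 rotate(1, 180) ⇒ joint angles (θ0=180°, θ1=0°, e=3)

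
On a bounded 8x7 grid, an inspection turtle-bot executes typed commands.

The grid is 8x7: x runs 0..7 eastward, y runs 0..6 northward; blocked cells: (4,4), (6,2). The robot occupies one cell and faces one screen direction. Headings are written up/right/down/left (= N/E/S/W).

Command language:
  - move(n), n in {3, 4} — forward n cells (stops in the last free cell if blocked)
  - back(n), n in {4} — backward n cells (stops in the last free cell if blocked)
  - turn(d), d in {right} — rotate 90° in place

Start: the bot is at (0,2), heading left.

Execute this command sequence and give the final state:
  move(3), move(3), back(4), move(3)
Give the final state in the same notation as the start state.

at (1,2), heading left

begin: at (0,2), heading left
[1] after move(3): at (0,2), heading left
[2] after move(3): at (0,2), heading left
[3] after back(4): at (4,2), heading left
[4] after move(3): at (1,2), heading left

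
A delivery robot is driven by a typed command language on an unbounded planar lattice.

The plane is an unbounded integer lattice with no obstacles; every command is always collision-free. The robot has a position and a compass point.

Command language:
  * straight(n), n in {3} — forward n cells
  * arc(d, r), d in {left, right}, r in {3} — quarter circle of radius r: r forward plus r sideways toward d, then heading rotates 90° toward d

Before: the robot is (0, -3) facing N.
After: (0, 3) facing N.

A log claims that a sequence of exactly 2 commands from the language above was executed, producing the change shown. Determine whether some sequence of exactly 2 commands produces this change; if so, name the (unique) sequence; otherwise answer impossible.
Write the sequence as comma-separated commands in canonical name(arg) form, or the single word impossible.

straight(3), straight(3)

key: still facing N at the end — nothing in the sequence rotates
begin: (0, -3) facing N
[1] after straight(3): (0, 0) facing N
[2] after straight(3): (0, 3) facing N
uniquely the one of 9 2-step routes that fits.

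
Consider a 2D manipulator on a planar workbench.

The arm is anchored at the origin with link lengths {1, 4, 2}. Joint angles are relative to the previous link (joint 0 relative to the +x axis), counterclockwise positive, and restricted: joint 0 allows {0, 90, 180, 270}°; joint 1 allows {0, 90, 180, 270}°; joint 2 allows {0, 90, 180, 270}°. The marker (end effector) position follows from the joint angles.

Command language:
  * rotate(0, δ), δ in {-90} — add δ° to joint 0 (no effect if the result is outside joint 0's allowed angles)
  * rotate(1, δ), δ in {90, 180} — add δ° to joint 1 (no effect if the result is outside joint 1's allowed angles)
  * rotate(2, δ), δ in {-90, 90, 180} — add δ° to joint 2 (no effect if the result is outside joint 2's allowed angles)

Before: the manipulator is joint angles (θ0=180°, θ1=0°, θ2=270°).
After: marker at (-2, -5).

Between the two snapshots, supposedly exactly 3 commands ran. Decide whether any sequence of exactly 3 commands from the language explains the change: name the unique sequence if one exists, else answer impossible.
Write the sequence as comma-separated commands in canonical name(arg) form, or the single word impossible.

rotate(0, -90), rotate(0, -90), rotate(0, -90)

from: joint angles (θ0=180°, θ1=0°, θ2=270°)
step 1 (rotate(0, -90)): joint angles (θ0=90°, θ1=0°, θ2=270°)
step 2 (rotate(0, -90)): joint angles (θ0=0°, θ1=0°, θ2=270°)
step 3 (rotate(0, -90)): joint angles (θ0=270°, θ1=0°, θ2=270°)
all 216 alternatives checked — unique.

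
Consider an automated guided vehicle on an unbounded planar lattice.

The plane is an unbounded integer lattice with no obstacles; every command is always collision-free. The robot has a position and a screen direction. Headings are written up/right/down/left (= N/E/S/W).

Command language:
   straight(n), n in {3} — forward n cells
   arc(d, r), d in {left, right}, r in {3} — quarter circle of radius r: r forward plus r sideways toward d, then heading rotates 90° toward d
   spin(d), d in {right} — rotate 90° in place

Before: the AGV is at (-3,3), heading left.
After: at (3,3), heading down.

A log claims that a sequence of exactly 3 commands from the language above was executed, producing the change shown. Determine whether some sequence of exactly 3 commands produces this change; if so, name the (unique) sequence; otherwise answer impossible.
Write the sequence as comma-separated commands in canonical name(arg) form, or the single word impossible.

spin(right), arc(right, 3), arc(right, 3)

key: order matters: swapping spin(right) and arc(right, 3) lands elsewhere
begin: at (-3,3), heading left
t=1 spin(right) ⇒ at (-3,3), heading up
t=2 arc(right, 3) ⇒ at (0,6), heading right
t=3 arc(right, 3) ⇒ at (3,3), heading down
no rival 3-sequence matches.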